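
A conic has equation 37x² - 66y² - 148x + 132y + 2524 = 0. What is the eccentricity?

e = √3811/37

Group: 37(x² - 4x) -66(y² - 2y) = -2524
Complete the square in x and y: 37(x - 2)² -66(y - 1)² = -2524 + 148 - 66 = -2442
Divide through by -2442 to get (y - 1)²/37 - (x - 2)²/66 = 1.
Hyperbola, center (2, 1), transverse axis vertical; a² = 37, b² = 66.
c² = a² + b² = 103, so c = √103.
e = c/a = √103/√37 = √3811/37.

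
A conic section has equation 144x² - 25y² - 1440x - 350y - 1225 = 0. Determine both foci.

Rearranging, 144(x² - 10x) -25(y² + 14y) = 1225.
Complete the square: 144(x - 5)² -25(y + 7)² = 1225 + 3600 - 1225 = 3600
Divide through by 3600 to get (x - 5)²/25 - (y + 7)²/144 = 1.
Hyperbola, center (5, -7), transverse axis horizontal; a² = 25, b² = 144.
c² = a² + b² = 25 + 144 = 169, so c = 13.
Foci lie on the horizontal axis through the center: (h ± c, k).

(-8, -7) and (18, -7)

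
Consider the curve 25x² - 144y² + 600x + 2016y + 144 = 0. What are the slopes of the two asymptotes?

5/12 and -5/12

Rearranging, 25(x² + 24x) -144(y² - 14y) = -144.
Complete the square in x and y: 25(x + 12)² -144(y - 7)² = -144 + 3600 - 7056 = -3600
Divide through by -3600 to get (y - 7)²/25 - (x + 12)²/144 = 1.
Hyperbola, center (-12, 7), transverse axis vertical; a² = 25, b² = 144.
For a vertical hyperbola the asymptotes have slope ±a/b.
Here that is ±5/12.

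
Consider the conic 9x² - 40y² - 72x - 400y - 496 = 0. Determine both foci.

(4, -12) and (4, 2)

Group the x- and y-terms: 9(x² - 8x) -40(y² + 10y) = 496
Completing the square gives 9(x - 4)² -40(y + 5)² = 496 + 144 - 1000 = -360.
Divide by -360: (y + 5)²/9 - (x - 4)²/40 = 1
Hyperbola, center (4, -5), transverse axis vertical; a² = 9, b² = 40.
c² = a² + b² = 9 + 40 = 49, so c = 7.
Foci lie on the vertical axis through the center: (h, k ± c).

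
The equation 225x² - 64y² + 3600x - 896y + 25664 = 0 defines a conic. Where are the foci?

Group the x- and y-terms: 225(x² + 16x) -64(y² + 14y) = -25664
Complete the square: 225(x + 8)² -64(y + 7)² = -25664 + 14400 - 3136 = -14400
Divide by -14400: (y + 7)²/225 - (x + 8)²/64 = 1
Hyperbola, center (-8, -7), transverse axis vertical; a² = 225, b² = 64.
c² = a² + b² = 225 + 64 = 289, so c = 17.
Foci lie on the vertical axis through the center: (h, k ± c).

(-8, -24) and (-8, 10)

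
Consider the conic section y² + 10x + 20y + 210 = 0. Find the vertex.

Only y is squared. Complete the square in y: (y + 10)² = -10(x + 11).
Vertex (-11, -10); 4p = -10 so p = -5/2. Opens left.

(-11, -10)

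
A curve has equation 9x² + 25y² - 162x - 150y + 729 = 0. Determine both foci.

(5, 3) and (13, 3)

9(x² - 18x) + 25(y² - 6y) = -729
Completing the square gives 9(x - 9)² + 25(y - 3)² = -729 + 729 + 225 = 225.
Divide through by 225 to get (x - 9)²/25 + (y - 3)²/9 = 1.
Ellipse, center (9, 3), major axis horizontal; a² = 25, b² = 9.
c² = a² - b² = 25 - 9 = 16, so c = 4.
Foci lie on the horizontal axis through the center: (h ± c, k).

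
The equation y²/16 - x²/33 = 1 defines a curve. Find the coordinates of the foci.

(0, -7) and (0, 7)

Center (0, 0). The positive term is the y-term, so the transverse axis is vertical; a² = 16, b² = 33.
c² = a² + b² = 16 + 33 = 49, so c = 7.
Foci lie on the vertical axis through the center: (h, k ± c).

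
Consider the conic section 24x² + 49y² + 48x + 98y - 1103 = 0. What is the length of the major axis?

14

Collect terms: 24(x² + 2x) + 49(y² + 2y) = 1103
24(x + 1)² + 49(y + 1)² = 1103 + 24 + 49 = 1176
Divide by 1176: (x + 1)²/49 + (y + 1)²/24 = 1
Ellipse, center (-1, -1), major axis horizontal; a² = 49, b² = 24.
a² = 49 so a = 7; the major axis has length 2a = 14.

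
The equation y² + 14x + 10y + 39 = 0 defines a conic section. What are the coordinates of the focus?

Only y is squared. Complete the square in y: (y + 5)² = -14(x + 1).
Vertex (-1, -5); 4p = -14 so p = -7/2. Opens left.
Focus is p units from the vertex along the axis: (h + p, k).

(-9/2, -5)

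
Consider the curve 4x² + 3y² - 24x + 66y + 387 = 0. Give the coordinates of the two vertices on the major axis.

Group: 4(x² - 6x) + 3(y² + 22y) = -387
Completing the square gives 4(x - 3)² + 3(y + 11)² = -387 + 36 + 363 = 12.
Dividing both sides by 12: (x - 3)²/3 + (y + 11)²/4 = 1
Ellipse, center (3, -11), major axis vertical; a² = 4, b² = 3.
a = 2. Vertices at (h, k ± a).

(3, -13) and (3, -9)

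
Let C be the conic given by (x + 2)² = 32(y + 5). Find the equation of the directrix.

Vertex (-2, -5); 4p = 32 so p = 8. Opens up.
Directrix is the horizontal line y = k − p = -5 − (8) = -13.

y = -13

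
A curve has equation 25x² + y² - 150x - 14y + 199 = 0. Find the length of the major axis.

25(x² - 6x) + (y² - 14y) = -199
Completing the square gives 25(x - 3)² + (y - 7)² = -199 + 225 + 49 = 75.
Dividing both sides by 75: (x - 3)²/3 + (y - 7)²/75 = 1
Ellipse, center (3, 7), major axis vertical; a² = 75, b² = 3.
a² = 75 so a = 5√3; the major axis has length 2a = 10√3.

10√3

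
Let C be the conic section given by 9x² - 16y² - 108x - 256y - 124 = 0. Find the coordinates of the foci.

Group the x- and y-terms: 9(x² - 12x) -16(y² + 16y) = 124
Complete the square in x and y: 9(x - 6)² -16(y + 8)² = 124 + 324 - 1024 = -576
Divide through by -576 to get (y + 8)²/36 - (x - 6)²/64 = 1.
Hyperbola, center (6, -8), transverse axis vertical; a² = 36, b² = 64.
c² = a² + b² = 36 + 64 = 100, so c = 10.
Foci lie on the vertical axis through the center: (h, k ± c).

(6, -18) and (6, 2)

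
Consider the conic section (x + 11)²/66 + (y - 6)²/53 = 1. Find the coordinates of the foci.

Center (-11, 6). The larger denominator 66 sits under the x-term, so the major axis is horizontal; a² = 66, b² = 53.
c² = a² - b² = 66 - 53 = 13, so c = √13.
Foci lie on the horizontal axis through the center: (h ± c, k).

(-11 - √13, 6) and (-11 + √13, 6)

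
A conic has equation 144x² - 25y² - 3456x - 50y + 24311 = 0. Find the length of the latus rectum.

Group the x- and y-terms: 144(x² - 24x) -25(y² + 2y) = -24311
Complete the square in x and y: 144(x - 12)² -25(y + 1)² = -24311 + 20736 - 25 = -3600
Divide by -3600: (y + 1)²/144 - (x - 12)²/25 = 1
Hyperbola, center (12, -1), transverse axis vertical; a² = 144, b² = 25.
Latus rectum length = 2b²/a = 2·25/12 = 25/6.

25/6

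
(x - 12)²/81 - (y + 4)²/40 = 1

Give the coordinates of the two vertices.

(3, -4) and (21, -4)

Center (12, -4). The positive term is the x-term, so the transverse axis is horizontal; a² = 81, b² = 40.
a = 9. Vertices at (h ± a, k).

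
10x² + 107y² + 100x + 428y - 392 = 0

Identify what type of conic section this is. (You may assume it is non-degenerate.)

ellipse

No xy term. Coefficients of x² and y² are A = 10, C = 107.
A and C have the same sign but A ≠ C ⇒ ellipse.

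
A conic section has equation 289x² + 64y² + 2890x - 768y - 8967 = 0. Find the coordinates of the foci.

(-5, -9) and (-5, 21)

Rearranging, 289(x² + 10x) + 64(y² - 12y) = 8967.
Completing the square gives 289(x + 5)² + 64(y - 6)² = 8967 + 7225 + 2304 = 18496.
Dividing both sides by 18496: (x + 5)²/64 + (y - 6)²/289 = 1
Ellipse, center (-5, 6), major axis vertical; a² = 289, b² = 64.
c² = a² - b² = 289 - 64 = 225, so c = 15.
Foci lie on the vertical axis through the center: (h, k ± c).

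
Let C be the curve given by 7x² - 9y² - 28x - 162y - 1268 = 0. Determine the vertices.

(-7, -9) and (11, -9)

7(x² - 4x) -9(y² + 18y) = 1268
Complete the square in x and y: 7(x - 2)² -9(y + 9)² = 1268 + 28 - 729 = 567
Divide by 567: (x - 2)²/81 - (y + 9)²/63 = 1
Hyperbola, center (2, -9), transverse axis horizontal; a² = 81, b² = 63.
a = 9. Vertices at (h ± a, k).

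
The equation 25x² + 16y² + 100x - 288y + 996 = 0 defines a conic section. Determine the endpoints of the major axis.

Group the x- and y-terms: 25(x² + 4x) + 16(y² - 18y) = -996
Complete the square: 25(x + 2)² + 16(y - 9)² = -996 + 100 + 1296 = 400
Divide through by 400 to get (x + 2)²/16 + (y - 9)²/25 = 1.
Ellipse, center (-2, 9), major axis vertical; a² = 25, b² = 16.
a = 5. Vertices at (h, k ± a).

(-2, 4) and (-2, 14)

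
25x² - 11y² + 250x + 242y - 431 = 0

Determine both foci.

Collect terms: 25(x² + 10x) -11(y² - 22y) = 431
Complete the square in x and y: 25(x + 5)² -11(y - 11)² = 431 + 625 - 1331 = -275
Dividing both sides by -275: (y - 11)²/25 - (x + 5)²/11 = 1
Hyperbola, center (-5, 11), transverse axis vertical; a² = 25, b² = 11.
c² = a² + b² = 25 + 11 = 36, so c = 6.
Foci lie on the vertical axis through the center: (h, k ± c).

(-5, 5) and (-5, 17)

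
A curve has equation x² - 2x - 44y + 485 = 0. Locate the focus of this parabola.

(1, 22)

Only x is squared. Complete the square in x: (x - 1)² = 44(y - 11).
Vertex (1, 11); 4p = 44 so p = 11. Opens up.
Focus is p units from the vertex along the axis: (h, k + p).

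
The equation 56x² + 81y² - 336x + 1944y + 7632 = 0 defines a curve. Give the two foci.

(-2, -12) and (8, -12)

Group the x- and y-terms: 56(x² - 6x) + 81(y² + 24y) = -7632
Complete the square in x and y: 56(x - 3)² + 81(y + 12)² = -7632 + 504 + 11664 = 4536
Dividing both sides by 4536: (x - 3)²/81 + (y + 12)²/56 = 1
Ellipse, center (3, -12), major axis horizontal; a² = 81, b² = 56.
c² = a² - b² = 81 - 56 = 25, so c = 5.
Foci lie on the horizontal axis through the center: (h ± c, k).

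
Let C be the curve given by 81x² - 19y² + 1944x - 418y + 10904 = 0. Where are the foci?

(-12, -21) and (-12, -1)

Collect terms: 81(x² + 24x) -19(y² + 22y) = -10904
Completing the square gives 81(x + 12)² -19(y + 11)² = -10904 + 11664 - 2299 = -1539.
Dividing both sides by -1539: (y + 11)²/81 - (x + 12)²/19 = 1
Hyperbola, center (-12, -11), transverse axis vertical; a² = 81, b² = 19.
c² = a² + b² = 81 + 19 = 100, so c = 10.
Foci lie on the vertical axis through the center: (h, k ± c).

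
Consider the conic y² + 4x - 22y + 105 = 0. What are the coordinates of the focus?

Only y is squared. Complete the square in y: (y - 11)² = -4(x - 4).
Vertex (4, 11); 4p = -4 so p = -1. Opens left.
Focus is p units from the vertex along the axis: (h + p, k).

(3, 11)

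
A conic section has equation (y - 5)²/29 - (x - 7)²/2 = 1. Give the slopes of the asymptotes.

Center (7, 5). The positive term is the y-term, so the transverse axis is vertical; a² = 29, b² = 2.
For a vertical hyperbola the asymptotes have slope ±a/b.
Here that is ±√29/√2 = ±√58/2.

√58/2 and -√58/2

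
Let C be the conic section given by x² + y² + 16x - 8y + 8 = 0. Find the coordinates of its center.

(-8, 4)

Group: (x² + 16x) + (y² - 8y) = -8
(x + 8)² + (y - 4)² = -8 + 64 + 16 = 72
So (x + 8)² + (y - 4)² = 72.
Circle centered at (-8, 4) with r² = 72.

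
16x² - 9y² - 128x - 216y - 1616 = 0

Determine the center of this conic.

Group the x- and y-terms: 16(x² - 8x) -9(y² + 24y) = 1616
Complete the square: 16(x - 4)² -9(y + 12)² = 1616 + 256 - 1296 = 576
Divide through by 576 to get (x - 4)²/36 - (y + 12)²/64 = 1.
Hyperbola with center (4, -12).

(4, -12)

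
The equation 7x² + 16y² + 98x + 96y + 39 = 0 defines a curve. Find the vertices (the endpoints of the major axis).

(-15, -3) and (1, -3)

Collect terms: 7(x² + 14x) + 16(y² + 6y) = -39
Complete the square in x and y: 7(x + 7)² + 16(y + 3)² = -39 + 343 + 144 = 448
Divide through by 448 to get (x + 7)²/64 + (y + 3)²/28 = 1.
Ellipse, center (-7, -3), major axis horizontal; a² = 64, b² = 28.
a = 8. Vertices at (h ± a, k).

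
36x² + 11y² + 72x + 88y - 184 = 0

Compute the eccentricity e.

e = 5/6

Group: 36(x² + 2x) + 11(y² + 8y) = 184
Complete the square: 36(x + 1)² + 11(y + 4)² = 184 + 36 + 176 = 396
Divide by 396: (x + 1)²/11 + (y + 4)²/36 = 1
Ellipse, center (-1, -4), major axis vertical; a² = 36, b² = 11.
c² = a² - b² = 25, so c = 5.
e = c/a = 5/6.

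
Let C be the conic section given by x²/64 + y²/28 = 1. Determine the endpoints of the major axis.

Center (0, 0). The larger denominator 64 sits under the x-term, so the major axis is horizontal; a² = 64, b² = 28.
a = 8. Vertices at (h ± a, k).

(-8, 0) and (8, 0)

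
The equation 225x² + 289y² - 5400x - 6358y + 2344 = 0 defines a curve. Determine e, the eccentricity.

Rearranging, 225(x² - 24x) + 289(y² - 22y) = -2344.
225(x - 12)² + 289(y - 11)² = -2344 + 32400 + 34969 = 65025
Dividing both sides by 65025: (x - 12)²/289 + (y - 11)²/225 = 1
Ellipse, center (12, 11), major axis horizontal; a² = 289, b² = 225.
c² = a² - b² = 64, so c = 8.
e = c/a = 8/17.

e = 8/17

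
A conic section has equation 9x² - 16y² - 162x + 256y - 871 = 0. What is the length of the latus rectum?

9

Group the x- and y-terms: 9(x² - 18x) -16(y² - 16y) = 871
9(x - 9)² -16(y - 8)² = 871 + 729 - 1024 = 576
Dividing both sides by 576: (x - 9)²/64 - (y - 8)²/36 = 1
Hyperbola, center (9, 8), transverse axis horizontal; a² = 64, b² = 36.
Latus rectum length = 2b²/a = 2·36/8 = 9.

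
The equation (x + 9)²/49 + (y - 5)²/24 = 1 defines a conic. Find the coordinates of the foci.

(-14, 5) and (-4, 5)

Center (-9, 5). The larger denominator 49 sits under the x-term, so the major axis is horizontal; a² = 49, b² = 24.
c² = a² - b² = 49 - 24 = 25, so c = 5.
Foci lie on the horizontal axis through the center: (h ± c, k).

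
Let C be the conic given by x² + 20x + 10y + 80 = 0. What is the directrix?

Only x is squared. Complete the square in x: (x + 10)² = -10(y - 2).
Vertex (-10, 2); 4p = -10 so p = -5/2. Opens down.
Directrix is the horizontal line y = k − p = 2 − (-5/2) = 9/2.

y = 9/2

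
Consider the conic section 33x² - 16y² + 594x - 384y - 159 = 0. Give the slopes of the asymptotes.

Rearranging, 33(x² + 18x) -16(y² + 24y) = 159.
Complete the square in x and y: 33(x + 9)² -16(y + 12)² = 159 + 2673 - 2304 = 528
Dividing both sides by 528: (x + 9)²/16 - (y + 12)²/33 = 1
Hyperbola, center (-9, -12), transverse axis horizontal; a² = 16, b² = 33.
For a horizontal hyperbola the asymptotes have slope ±b/a.
Here that is ±√33/4.

√33/4 and -√33/4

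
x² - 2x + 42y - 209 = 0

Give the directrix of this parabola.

Only x is squared. Complete the square in x: (x - 1)² = -42(y - 5).
Vertex (1, 5); 4p = -42 so p = -21/2. Opens down.
Directrix is the horizontal line y = k − p = 5 − (-21/2) = 31/2.

y = 31/2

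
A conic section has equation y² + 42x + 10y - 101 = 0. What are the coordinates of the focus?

Only y is squared. Complete the square in y: (y + 5)² = -42(x - 3).
Vertex (3, -5); 4p = -42 so p = -21/2. Opens left.
Focus is p units from the vertex along the axis: (h + p, k).

(-15/2, -5)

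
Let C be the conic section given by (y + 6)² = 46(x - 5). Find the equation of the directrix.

x = -13/2

Vertex (5, -6); 4p = 46 so p = 23/2. Opens right.
Directrix is the vertical line x = h − p = 5 − (23/2) = -13/2.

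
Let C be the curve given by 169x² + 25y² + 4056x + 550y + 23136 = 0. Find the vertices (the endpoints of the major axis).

Group the x- and y-terms: 169(x² + 24x) + 25(y² + 22y) = -23136
169(x + 12)² + 25(y + 11)² = -23136 + 24336 + 3025 = 4225
Divide by 4225: (x + 12)²/25 + (y + 11)²/169 = 1
Ellipse, center (-12, -11), major axis vertical; a² = 169, b² = 25.
a = 13. Vertices at (h, k ± a).

(-12, -24) and (-12, 2)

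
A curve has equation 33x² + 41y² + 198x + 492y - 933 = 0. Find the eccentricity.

33(x² + 6x) + 41(y² + 12y) = 933
Complete the square in x and y: 33(x + 3)² + 41(y + 6)² = 933 + 297 + 1476 = 2706
Divide through by 2706 to get (x + 3)²/82 + (y + 6)²/66 = 1.
Ellipse, center (-3, -6), major axis horizontal; a² = 82, b² = 66.
c² = a² - b² = 16, so c = 4.
e = c/a = 4/√82 = 2√82/41.

e = 2√82/41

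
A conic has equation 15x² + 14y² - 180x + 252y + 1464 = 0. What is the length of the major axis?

2√15

15(x² - 12x) + 14(y² + 18y) = -1464
15(x - 6)² + 14(y + 9)² = -1464 + 540 + 1134 = 210
Divide through by 210 to get (x - 6)²/14 + (y + 9)²/15 = 1.
Ellipse, center (6, -9), major axis vertical; a² = 15, b² = 14.
a² = 15 so a = √15; the major axis has length 2a = 2√15.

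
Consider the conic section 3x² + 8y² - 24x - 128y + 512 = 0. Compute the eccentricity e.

e = √10/4

Collect terms: 3(x² - 8x) + 8(y² - 16y) = -512
3(x - 4)² + 8(y - 8)² = -512 + 48 + 512 = 48
Dividing both sides by 48: (x - 4)²/16 + (y - 8)²/6 = 1
Ellipse, center (4, 8), major axis horizontal; a² = 16, b² = 6.
c² = a² - b² = 10, so c = √10.
e = c/a = √10/4.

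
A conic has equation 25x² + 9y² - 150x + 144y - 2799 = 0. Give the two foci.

(3, -24) and (3, 8)

Group the x- and y-terms: 25(x² - 6x) + 9(y² + 16y) = 2799
Complete the square: 25(x - 3)² + 9(y + 8)² = 2799 + 225 + 576 = 3600
Divide through by 3600 to get (x - 3)²/144 + (y + 8)²/400 = 1.
Ellipse, center (3, -8), major axis vertical; a² = 400, b² = 144.
c² = a² - b² = 400 - 144 = 256, so c = 16.
Foci lie on the vertical axis through the center: (h, k ± c).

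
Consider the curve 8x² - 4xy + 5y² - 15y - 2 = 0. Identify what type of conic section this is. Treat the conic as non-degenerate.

ellipse

A = 8, B = -4, C = 5.
Discriminant B² − 4AC = (-4)² − 4·8·5 = -144.
B² − 4AC < 0 ⇒ ellipse.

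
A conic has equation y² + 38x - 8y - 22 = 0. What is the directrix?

x = 21/2

Only y is squared. Complete the square in y: (y - 4)² = -38(x - 1).
Vertex (1, 4); 4p = -38 so p = -19/2. Opens left.
Directrix is the vertical line x = h − p = 1 − (-19/2) = 21/2.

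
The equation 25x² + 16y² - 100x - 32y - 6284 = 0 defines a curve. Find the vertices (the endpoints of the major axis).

Group: 25(x² - 4x) + 16(y² - 2y) = 6284
Completing the square gives 25(x - 2)² + 16(y - 1)² = 6284 + 100 + 16 = 6400.
Dividing both sides by 6400: (x - 2)²/256 + (y - 1)²/400 = 1
Ellipse, center (2, 1), major axis vertical; a² = 400, b² = 256.
a = 20. Vertices at (h, k ± a).

(2, -19) and (2, 21)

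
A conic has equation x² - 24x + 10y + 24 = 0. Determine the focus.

Only x is squared. Complete the square in x: (x - 12)² = -10(y - 12).
Vertex (12, 12); 4p = -10 so p = -5/2. Opens down.
Focus is p units from the vertex along the axis: (h, k + p).

(12, 19/2)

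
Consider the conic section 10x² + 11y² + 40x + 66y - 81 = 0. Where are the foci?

10(x² + 4x) + 11(y² + 6y) = 81
10(x + 2)² + 11(y + 3)² = 81 + 40 + 99 = 220
Dividing both sides by 220: (x + 2)²/22 + (y + 3)²/20 = 1
Ellipse, center (-2, -3), major axis horizontal; a² = 22, b² = 20.
c² = a² - b² = 22 - 20 = 2, so c = √2.
Foci lie on the horizontal axis through the center: (h ± c, k).

(-2 - √2, -3) and (-2 + √2, -3)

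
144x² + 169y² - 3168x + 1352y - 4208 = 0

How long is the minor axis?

144(x² - 22x) + 169(y² + 8y) = 4208
Complete the square in x and y: 144(x - 11)² + 169(y + 4)² = 4208 + 17424 + 2704 = 24336
Dividing both sides by 24336: (x - 11)²/169 + (y + 4)²/144 = 1
Ellipse, center (11, -4), major axis horizontal; a² = 169, b² = 144.
b² = 144 so b = 12; the minor axis has length 2b = 24.

24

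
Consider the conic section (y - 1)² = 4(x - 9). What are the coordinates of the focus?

Vertex (9, 1); 4p = 4 so p = 1. Opens right.
Focus is p units from the vertex along the axis: (h + p, k).

(10, 1)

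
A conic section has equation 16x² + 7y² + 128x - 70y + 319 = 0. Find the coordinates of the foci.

(-4, 2) and (-4, 8)

Collect terms: 16(x² + 8x) + 7(y² - 10y) = -319
Complete the square in x and y: 16(x + 4)² + 7(y - 5)² = -319 + 256 + 175 = 112
Divide by 112: (x + 4)²/7 + (y - 5)²/16 = 1
Ellipse, center (-4, 5), major axis vertical; a² = 16, b² = 7.
c² = a² - b² = 16 - 7 = 9, so c = 3.
Foci lie on the vertical axis through the center: (h, k ± c).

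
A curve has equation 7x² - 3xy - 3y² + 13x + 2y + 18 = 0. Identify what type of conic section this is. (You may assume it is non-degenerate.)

A = 7, B = -3, C = -3.
Discriminant B² − 4AC = (-3)² − 4·7·(-3) = 93.
B² − 4AC > 0 ⇒ hyperbola.

hyperbola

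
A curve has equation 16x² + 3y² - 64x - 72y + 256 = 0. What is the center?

(2, 12)

Collect terms: 16(x² - 4x) + 3(y² - 24y) = -256
Complete the square: 16(x - 2)² + 3(y - 12)² = -256 + 64 + 432 = 240
Dividing both sides by 240: (x - 2)²/15 + (y - 12)²/80 = 1
Ellipse with center (2, 12).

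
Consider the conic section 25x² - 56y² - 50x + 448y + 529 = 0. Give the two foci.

Group the x- and y-terms: 25(x² - 2x) -56(y² - 8y) = -529
25(x - 1)² -56(y - 4)² = -529 + 25 - 896 = -1400
Divide through by -1400 to get (y - 4)²/25 - (x - 1)²/56 = 1.
Hyperbola, center (1, 4), transverse axis vertical; a² = 25, b² = 56.
c² = a² + b² = 25 + 56 = 81, so c = 9.
Foci lie on the vertical axis through the center: (h, k ± c).

(1, -5) and (1, 13)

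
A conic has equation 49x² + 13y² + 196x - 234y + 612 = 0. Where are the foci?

(-2, 3) and (-2, 15)

Group: 49(x² + 4x) + 13(y² - 18y) = -612
49(x + 2)² + 13(y - 9)² = -612 + 196 + 1053 = 637
Divide by 637: (x + 2)²/13 + (y - 9)²/49 = 1
Ellipse, center (-2, 9), major axis vertical; a² = 49, b² = 13.
c² = a² - b² = 49 - 13 = 36, so c = 6.
Foci lie on the vertical axis through the center: (h, k ± c).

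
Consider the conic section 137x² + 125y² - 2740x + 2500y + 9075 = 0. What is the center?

(10, -10)

Rearranging, 137(x² - 20x) + 125(y² + 20y) = -9075.
137(x - 10)² + 125(y + 10)² = -9075 + 13700 + 12500 = 17125
Divide by 17125: (x - 10)²/125 + (y + 10)²/137 = 1
Ellipse with center (10, -10).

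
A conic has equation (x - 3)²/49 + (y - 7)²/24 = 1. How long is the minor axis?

4√6

Center (3, 7). The larger denominator 49 sits under the x-term, so the major axis is horizontal; a² = 49, b² = 24.
b² = 24 so b = 2√6; the minor axis has length 2b = 4√6.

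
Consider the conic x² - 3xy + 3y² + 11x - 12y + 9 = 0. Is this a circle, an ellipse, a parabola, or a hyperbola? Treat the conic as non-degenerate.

A = 1, B = -3, C = 3.
Discriminant B² − 4AC = (-3)² − 4·1·3 = -3.
B² − 4AC < 0 ⇒ ellipse.

ellipse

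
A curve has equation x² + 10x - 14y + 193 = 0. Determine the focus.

Only x is squared. Complete the square in x: (x + 5)² = 14(y - 12).
Vertex (-5, 12); 4p = 14 so p = 7/2. Opens up.
Focus is p units from the vertex along the axis: (h, k + p).

(-5, 31/2)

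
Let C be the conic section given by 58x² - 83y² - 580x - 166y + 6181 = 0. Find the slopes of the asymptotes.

Group the x- and y-terms: 58(x² - 10x) -83(y² + 2y) = -6181
58(x - 5)² -83(y + 1)² = -6181 + 1450 - 83 = -4814
Dividing both sides by -4814: (y + 1)²/58 - (x - 5)²/83 = 1
Hyperbola, center (5, -1), transverse axis vertical; a² = 58, b² = 83.
For a vertical hyperbola the asymptotes have slope ±a/b.
Here that is ±√58/√83 = ±√4814/83.

√4814/83 and -√4814/83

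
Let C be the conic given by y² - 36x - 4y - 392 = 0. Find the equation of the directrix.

x = -20

Only y is squared. Complete the square in y: (y - 2)² = 36(x + 11).
Vertex (-11, 2); 4p = 36 so p = 9. Opens right.
Directrix is the vertical line x = h − p = -11 − (9) = -20.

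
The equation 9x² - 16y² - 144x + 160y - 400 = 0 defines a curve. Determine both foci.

Collect terms: 9(x² - 16x) -16(y² - 10y) = 400
Complete the square: 9(x - 8)² -16(y - 5)² = 400 + 576 - 400 = 576
Divide through by 576 to get (x - 8)²/64 - (y - 5)²/36 = 1.
Hyperbola, center (8, 5), transverse axis horizontal; a² = 64, b² = 36.
c² = a² + b² = 64 + 36 = 100, so c = 10.
Foci lie on the horizontal axis through the center: (h ± c, k).

(-2, 5) and (18, 5)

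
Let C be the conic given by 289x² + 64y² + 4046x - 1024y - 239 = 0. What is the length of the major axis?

Collect terms: 289(x² + 14x) + 64(y² - 16y) = 239
Complete the square in x and y: 289(x + 7)² + 64(y - 8)² = 239 + 14161 + 4096 = 18496
Divide by 18496: (x + 7)²/64 + (y - 8)²/289 = 1
Ellipse, center (-7, 8), major axis vertical; a² = 289, b² = 64.
a² = 289 so a = 17; the major axis has length 2a = 34.

34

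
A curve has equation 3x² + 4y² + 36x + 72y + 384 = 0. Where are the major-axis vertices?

(-10, -9) and (-2, -9)

Rearranging, 3(x² + 12x) + 4(y² + 18y) = -384.
3(x + 6)² + 4(y + 9)² = -384 + 108 + 324 = 48
Dividing both sides by 48: (x + 6)²/16 + (y + 9)²/12 = 1
Ellipse, center (-6, -9), major axis horizontal; a² = 16, b² = 12.
a = 4. Vertices at (h ± a, k).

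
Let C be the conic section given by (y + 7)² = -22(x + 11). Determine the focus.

Vertex (-11, -7); 4p = -22 so p = -11/2. Opens left.
Focus is p units from the vertex along the axis: (h + p, k).

(-33/2, -7)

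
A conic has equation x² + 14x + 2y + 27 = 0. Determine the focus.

(-7, 21/2)

Only x is squared. Complete the square in x: (x + 7)² = -2(y - 11).
Vertex (-7, 11); 4p = -2 so p = -1/2. Opens down.
Focus is p units from the vertex along the axis: (h, k + p).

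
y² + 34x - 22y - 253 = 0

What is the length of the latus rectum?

34

Only y is squared. Complete the square in y: (y - 11)² = -34(x - 11).
Vertex (11, 11); 4p = -34 so p = -17/2. Opens left.
Latus rectum length = |4p| = 34.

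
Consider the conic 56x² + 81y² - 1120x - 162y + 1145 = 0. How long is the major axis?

Rearranging, 56(x² - 20x) + 81(y² - 2y) = -1145.
Complete the square: 56(x - 10)² + 81(y - 1)² = -1145 + 5600 + 81 = 4536
Divide through by 4536 to get (x - 10)²/81 + (y - 1)²/56 = 1.
Ellipse, center (10, 1), major axis horizontal; a² = 81, b² = 56.
a² = 81 so a = 9; the major axis has length 2a = 18.

18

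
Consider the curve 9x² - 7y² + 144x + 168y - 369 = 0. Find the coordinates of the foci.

(-8, 8) and (-8, 16)

Rearranging, 9(x² + 16x) -7(y² - 24y) = 369.
9(x + 8)² -7(y - 12)² = 369 + 576 - 1008 = -63
Dividing both sides by -63: (y - 12)²/9 - (x + 8)²/7 = 1
Hyperbola, center (-8, 12), transverse axis vertical; a² = 9, b² = 7.
c² = a² + b² = 9 + 7 = 16, so c = 4.
Foci lie on the vertical axis through the center: (h, k ± c).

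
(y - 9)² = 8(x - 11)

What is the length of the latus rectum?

8

Vertex (11, 9); 4p = 8 so p = 2. Opens right.
Latus rectum length = |4p| = 8.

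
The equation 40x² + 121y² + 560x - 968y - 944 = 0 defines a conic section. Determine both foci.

Collect terms: 40(x² + 14x) + 121(y² - 8y) = 944
Complete the square: 40(x + 7)² + 121(y - 4)² = 944 + 1960 + 1936 = 4840
Dividing both sides by 4840: (x + 7)²/121 + (y - 4)²/40 = 1
Ellipse, center (-7, 4), major axis horizontal; a² = 121, b² = 40.
c² = a² - b² = 121 - 40 = 81, so c = 9.
Foci lie on the horizontal axis through the center: (h ± c, k).

(-16, 4) and (2, 4)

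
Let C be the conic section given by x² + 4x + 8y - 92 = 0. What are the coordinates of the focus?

Only x is squared. Complete the square in x: (x + 2)² = -8(y - 12).
Vertex (-2, 12); 4p = -8 so p = -2. Opens down.
Focus is p units from the vertex along the axis: (h, k + p).

(-2, 10)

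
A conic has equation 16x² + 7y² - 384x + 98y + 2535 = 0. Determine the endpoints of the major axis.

(12, -11) and (12, -3)

16(x² - 24x) + 7(y² + 14y) = -2535
16(x - 12)² + 7(y + 7)² = -2535 + 2304 + 343 = 112
Divide through by 112 to get (x - 12)²/7 + (y + 7)²/16 = 1.
Ellipse, center (12, -7), major axis vertical; a² = 16, b² = 7.
a = 4. Vertices at (h, k ± a).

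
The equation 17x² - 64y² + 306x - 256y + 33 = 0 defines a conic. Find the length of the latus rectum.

17/4

Rearranging, 17(x² + 18x) -64(y² + 4y) = -33.
Complete the square in x and y: 17(x + 9)² -64(y + 2)² = -33 + 1377 - 256 = 1088
Dividing both sides by 1088: (x + 9)²/64 - (y + 2)²/17 = 1
Hyperbola, center (-9, -2), transverse axis horizontal; a² = 64, b² = 17.
Latus rectum length = 2b²/a = 2·17/8 = 17/4.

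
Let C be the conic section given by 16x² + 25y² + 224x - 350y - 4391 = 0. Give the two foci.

Rearranging, 16(x² + 14x) + 25(y² - 14y) = 4391.
16(x + 7)² + 25(y - 7)² = 4391 + 784 + 1225 = 6400
Dividing both sides by 6400: (x + 7)²/400 + (y - 7)²/256 = 1
Ellipse, center (-7, 7), major axis horizontal; a² = 400, b² = 256.
c² = a² - b² = 400 - 256 = 144, so c = 12.
Foci lie on the horizontal axis through the center: (h ± c, k).

(-19, 7) and (5, 7)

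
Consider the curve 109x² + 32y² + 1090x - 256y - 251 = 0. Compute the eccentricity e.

109(x² + 10x) + 32(y² - 8y) = 251
109(x + 5)² + 32(y - 4)² = 251 + 2725 + 512 = 3488
Dividing both sides by 3488: (x + 5)²/32 + (y - 4)²/109 = 1
Ellipse, center (-5, 4), major axis vertical; a² = 109, b² = 32.
c² = a² - b² = 77, so c = √77.
e = c/a = √77/√109 = √8393/109.

e = √8393/109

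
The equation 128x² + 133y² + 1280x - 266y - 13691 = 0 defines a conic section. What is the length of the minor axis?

16√2

Rearranging, 128(x² + 10x) + 133(y² - 2y) = 13691.
128(x + 5)² + 133(y - 1)² = 13691 + 3200 + 133 = 17024
Divide through by 17024 to get (x + 5)²/133 + (y - 1)²/128 = 1.
Ellipse, center (-5, 1), major axis horizontal; a² = 133, b² = 128.
b² = 128 so b = 8√2; the minor axis has length 2b = 16√2.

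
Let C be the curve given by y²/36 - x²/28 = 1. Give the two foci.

(0, -8) and (0, 8)

Center (0, 0). The positive term is the y-term, so the transverse axis is vertical; a² = 36, b² = 28.
c² = a² + b² = 36 + 28 = 64, so c = 8.
Foci lie on the vertical axis through the center: (h, k ± c).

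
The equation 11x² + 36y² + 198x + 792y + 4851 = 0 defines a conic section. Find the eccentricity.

e = 5/6

Rearranging, 11(x² + 18x) + 36(y² + 22y) = -4851.
Completing the square gives 11(x + 9)² + 36(y + 11)² = -4851 + 891 + 4356 = 396.
Divide by 396: (x + 9)²/36 + (y + 11)²/11 = 1
Ellipse, center (-9, -11), major axis horizontal; a² = 36, b² = 11.
c² = a² - b² = 25, so c = 5.
e = c/a = 5/6.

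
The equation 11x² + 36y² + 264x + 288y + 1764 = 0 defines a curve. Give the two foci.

(-17, -4) and (-7, -4)

Collect terms: 11(x² + 24x) + 36(y² + 8y) = -1764
11(x + 12)² + 36(y + 4)² = -1764 + 1584 + 576 = 396
Divide through by 396 to get (x + 12)²/36 + (y + 4)²/11 = 1.
Ellipse, center (-12, -4), major axis horizontal; a² = 36, b² = 11.
c² = a² - b² = 36 - 11 = 25, so c = 5.
Foci lie on the horizontal axis through the center: (h ± c, k).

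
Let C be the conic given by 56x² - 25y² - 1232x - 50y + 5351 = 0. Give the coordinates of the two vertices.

56(x² - 22x) -25(y² + 2y) = -5351
Complete the square in x and y: 56(x - 11)² -25(y + 1)² = -5351 + 6776 - 25 = 1400
Dividing both sides by 1400: (x - 11)²/25 - (y + 1)²/56 = 1
Hyperbola, center (11, -1), transverse axis horizontal; a² = 25, b² = 56.
a = 5. Vertices at (h ± a, k).

(6, -1) and (16, -1)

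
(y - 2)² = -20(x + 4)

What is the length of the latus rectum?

20

Vertex (-4, 2); 4p = -20 so p = -5. Opens left.
Latus rectum length = |4p| = 20.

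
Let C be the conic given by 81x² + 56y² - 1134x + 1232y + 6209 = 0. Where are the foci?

Group the x- and y-terms: 81(x² - 14x) + 56(y² + 22y) = -6209
Completing the square gives 81(x - 7)² + 56(y + 11)² = -6209 + 3969 + 6776 = 4536.
Divide by 4536: (x - 7)²/56 + (y + 11)²/81 = 1
Ellipse, center (7, -11), major axis vertical; a² = 81, b² = 56.
c² = a² - b² = 81 - 56 = 25, so c = 5.
Foci lie on the vertical axis through the center: (h, k ± c).

(7, -16) and (7, -6)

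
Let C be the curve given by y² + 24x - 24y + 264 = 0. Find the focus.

Only y is squared. Complete the square in y: (y - 12)² = -24(x + 5).
Vertex (-5, 12); 4p = -24 so p = -6. Opens left.
Focus is p units from the vertex along the axis: (h + p, k).

(-11, 12)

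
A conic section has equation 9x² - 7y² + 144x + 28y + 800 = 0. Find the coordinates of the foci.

(-8, -6) and (-8, 10)

9(x² + 16x) -7(y² - 4y) = -800
9(x + 8)² -7(y - 2)² = -800 + 576 - 28 = -252
Divide by -252: (y - 2)²/36 - (x + 8)²/28 = 1
Hyperbola, center (-8, 2), transverse axis vertical; a² = 36, b² = 28.
c² = a² + b² = 36 + 28 = 64, so c = 8.
Foci lie on the vertical axis through the center: (h, k ± c).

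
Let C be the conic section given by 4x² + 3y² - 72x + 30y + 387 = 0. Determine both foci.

(9, -6) and (9, -4)

Collect terms: 4(x² - 18x) + 3(y² + 10y) = -387
Completing the square gives 4(x - 9)² + 3(y + 5)² = -387 + 324 + 75 = 12.
Dividing both sides by 12: (x - 9)²/3 + (y + 5)²/4 = 1
Ellipse, center (9, -5), major axis vertical; a² = 4, b² = 3.
c² = a² - b² = 4 - 3 = 1, so c = 1.
Foci lie on the vertical axis through the center: (h, k ± c).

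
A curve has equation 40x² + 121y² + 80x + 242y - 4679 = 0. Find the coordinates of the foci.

(-10, -1) and (8, -1)

Rearranging, 40(x² + 2x) + 121(y² + 2y) = 4679.
Completing the square gives 40(x + 1)² + 121(y + 1)² = 4679 + 40 + 121 = 4840.
Divide by 4840: (x + 1)²/121 + (y + 1)²/40 = 1
Ellipse, center (-1, -1), major axis horizontal; a² = 121, b² = 40.
c² = a² - b² = 121 - 40 = 81, so c = 9.
Foci lie on the horizontal axis through the center: (h ± c, k).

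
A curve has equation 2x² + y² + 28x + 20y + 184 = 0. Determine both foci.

Collect terms: 2(x² + 14x) + (y² + 20y) = -184
Completing the square gives 2(x + 7)² + (y + 10)² = -184 + 98 + 100 = 14.
Divide through by 14 to get (x + 7)²/7 + (y + 10)²/14 = 1.
Ellipse, center (-7, -10), major axis vertical; a² = 14, b² = 7.
c² = a² - b² = 14 - 7 = 7, so c = √7.
Foci lie on the vertical axis through the center: (h, k ± c).

(-7, -10 - √7) and (-7, -10 + √7)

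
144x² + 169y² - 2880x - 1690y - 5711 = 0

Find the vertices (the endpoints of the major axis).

(-3, 5) and (23, 5)

Group the x- and y-terms: 144(x² - 20x) + 169(y² - 10y) = 5711
Complete the square in x and y: 144(x - 10)² + 169(y - 5)² = 5711 + 14400 + 4225 = 24336
Divide by 24336: (x - 10)²/169 + (y - 5)²/144 = 1
Ellipse, center (10, 5), major axis horizontal; a² = 169, b² = 144.
a = 13. Vertices at (h ± a, k).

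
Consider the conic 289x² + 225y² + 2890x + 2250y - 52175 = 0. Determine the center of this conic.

Rearranging, 289(x² + 10x) + 225(y² + 10y) = 52175.
289(x + 5)² + 225(y + 5)² = 52175 + 7225 + 5625 = 65025
Divide by 65025: (x + 5)²/225 + (y + 5)²/289 = 1
Ellipse with center (-5, -5).

(-5, -5)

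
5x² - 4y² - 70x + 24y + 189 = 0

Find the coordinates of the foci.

5(x² - 14x) -4(y² - 6y) = -189
Complete the square: 5(x - 7)² -4(y - 3)² = -189 + 245 - 36 = 20
Dividing both sides by 20: (x - 7)²/4 - (y - 3)²/5 = 1
Hyperbola, center (7, 3), transverse axis horizontal; a² = 4, b² = 5.
c² = a² + b² = 4 + 5 = 9, so c = 3.
Foci lie on the horizontal axis through the center: (h ± c, k).

(4, 3) and (10, 3)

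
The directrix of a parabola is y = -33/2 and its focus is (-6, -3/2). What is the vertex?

The vertex is the midpoint between the focus and the directrix along the axis of symmetry.
Axis is vertical (directrix is horizontal). Vertex y-coordinate = (-3/2 + (-33/2))/2 = -9; x-coordinate = -6.

(-6, -9)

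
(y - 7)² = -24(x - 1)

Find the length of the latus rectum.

24

Vertex (1, 7); 4p = -24 so p = -6. Opens left.
Latus rectum length = |4p| = 24.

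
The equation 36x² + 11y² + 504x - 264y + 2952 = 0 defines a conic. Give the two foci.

36(x² + 14x) + 11(y² - 24y) = -2952
Completing the square gives 36(x + 7)² + 11(y - 12)² = -2952 + 1764 + 1584 = 396.
Divide by 396: (x + 7)²/11 + (y - 12)²/36 = 1
Ellipse, center (-7, 12), major axis vertical; a² = 36, b² = 11.
c² = a² - b² = 36 - 11 = 25, so c = 5.
Foci lie on the vertical axis through the center: (h, k ± c).

(-7, 7) and (-7, 17)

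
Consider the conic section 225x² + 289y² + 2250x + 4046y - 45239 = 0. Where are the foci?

(-13, -7) and (3, -7)

Group: 225(x² + 10x) + 289(y² + 14y) = 45239
Completing the square gives 225(x + 5)² + 289(y + 7)² = 45239 + 5625 + 14161 = 65025.
Dividing both sides by 65025: (x + 5)²/289 + (y + 7)²/225 = 1
Ellipse, center (-5, -7), major axis horizontal; a² = 289, b² = 225.
c² = a² - b² = 289 - 225 = 64, so c = 8.
Foci lie on the horizontal axis through the center: (h ± c, k).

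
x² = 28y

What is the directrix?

Vertex (0, 0); 4p = 28 so p = 7. Opens up.
Directrix is the horizontal line y = k − p = 0 − (7) = -7.

y = -7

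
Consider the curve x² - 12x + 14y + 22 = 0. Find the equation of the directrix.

Only x is squared. Complete the square in x: (x - 6)² = -14(y - 1).
Vertex (6, 1); 4p = -14 so p = -7/2. Opens down.
Directrix is the horizontal line y = k − p = 1 − (-7/2) = 9/2.

y = 9/2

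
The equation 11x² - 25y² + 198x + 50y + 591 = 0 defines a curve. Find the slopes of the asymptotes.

√11/5 and -√11/5

Group the x- and y-terms: 11(x² + 18x) -25(y² - 2y) = -591
Complete the square: 11(x + 9)² -25(y - 1)² = -591 + 891 - 25 = 275
Dividing both sides by 275: (x + 9)²/25 - (y - 1)²/11 = 1
Hyperbola, center (-9, 1), transverse axis horizontal; a² = 25, b² = 11.
For a horizontal hyperbola the asymptotes have slope ±b/a.
Here that is ±√11/5.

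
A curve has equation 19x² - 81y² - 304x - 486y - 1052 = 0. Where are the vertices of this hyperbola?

Group the x- and y-terms: 19(x² - 16x) -81(y² + 6y) = 1052
Complete the square in x and y: 19(x - 8)² -81(y + 3)² = 1052 + 1216 - 729 = 1539
Divide by 1539: (x - 8)²/81 - (y + 3)²/19 = 1
Hyperbola, center (8, -3), transverse axis horizontal; a² = 81, b² = 19.
a = 9. Vertices at (h ± a, k).

(-1, -3) and (17, -3)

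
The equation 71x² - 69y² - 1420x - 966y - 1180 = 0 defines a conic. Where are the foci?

Collect terms: 71(x² - 20x) -69(y² + 14y) = 1180
71(x - 10)² -69(y + 7)² = 1180 + 7100 - 3381 = 4899
Divide through by 4899 to get (x - 10)²/69 - (y + 7)²/71 = 1.
Hyperbola, center (10, -7), transverse axis horizontal; a² = 69, b² = 71.
c² = a² + b² = 69 + 71 = 140, so c = 2√35.
Foci lie on the horizontal axis through the center: (h ± c, k).

(10 - 2√35, -7) and (10 + 2√35, -7)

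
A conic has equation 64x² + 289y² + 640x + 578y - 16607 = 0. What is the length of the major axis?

64(x² + 10x) + 289(y² + 2y) = 16607
Completing the square gives 64(x + 5)² + 289(y + 1)² = 16607 + 1600 + 289 = 18496.
Divide by 18496: (x + 5)²/289 + (y + 1)²/64 = 1
Ellipse, center (-5, -1), major axis horizontal; a² = 289, b² = 64.
a² = 289 so a = 17; the major axis has length 2a = 34.

34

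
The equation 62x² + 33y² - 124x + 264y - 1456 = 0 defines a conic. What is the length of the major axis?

Collect terms: 62(x² - 2x) + 33(y² + 8y) = 1456
Complete the square: 62(x - 1)² + 33(y + 4)² = 1456 + 62 + 528 = 2046
Divide by 2046: (x - 1)²/33 + (y + 4)²/62 = 1
Ellipse, center (1, -4), major axis vertical; a² = 62, b² = 33.
a² = 62 so a = √62; the major axis has length 2a = 2√62.

2√62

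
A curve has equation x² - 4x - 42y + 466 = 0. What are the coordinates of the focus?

(2, 43/2)

Only x is squared. Complete the square in x: (x - 2)² = 42(y - 11).
Vertex (2, 11); 4p = 42 so p = 21/2. Opens up.
Focus is p units from the vertex along the axis: (h, k + p).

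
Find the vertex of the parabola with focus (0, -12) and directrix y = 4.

The vertex is the midpoint between the focus and the directrix along the axis of symmetry.
Axis is vertical (directrix is horizontal). Vertex y-coordinate = (-12 + 4)/2 = -4; x-coordinate = 0.

(0, -4)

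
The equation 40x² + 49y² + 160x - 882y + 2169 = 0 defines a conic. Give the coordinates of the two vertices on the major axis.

(-9, 9) and (5, 9)

Rearranging, 40(x² + 4x) + 49(y² - 18y) = -2169.
40(x + 2)² + 49(y - 9)² = -2169 + 160 + 3969 = 1960
Divide by 1960: (x + 2)²/49 + (y - 9)²/40 = 1
Ellipse, center (-2, 9), major axis horizontal; a² = 49, b² = 40.
a = 7. Vertices at (h ± a, k).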